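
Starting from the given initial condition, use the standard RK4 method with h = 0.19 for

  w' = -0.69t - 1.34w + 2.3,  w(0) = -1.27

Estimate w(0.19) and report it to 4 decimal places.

-0.6102

RK4: k1 = f(t_n, w_n); k2 = f(t_n + h/2, w_n + (h/2)·k1); k3 = f(t_n + h/2, w_n + (h/2)·k2); k4 = f(t_n + h, w_n + h·k3); w_{n+1} = w_n + (h/6)·(k1 + 2k2 + 2k3 + k4).
t=0.000000, w=-1.270000:
  k1 = f(0.000000, -1.270000) = 4.001800
  k2 = f(0.095000, -0.889829) = 3.426821
  k3 = f(0.095000, -0.944452) = 3.500016
  k4 = f(0.190000, -0.604997) = 2.979596
  w ← -1.270000 + (0.19/6)·(k1 + 2k2 + 2k3 + k4) = -0.610223
w(0.19) ≈ -0.6102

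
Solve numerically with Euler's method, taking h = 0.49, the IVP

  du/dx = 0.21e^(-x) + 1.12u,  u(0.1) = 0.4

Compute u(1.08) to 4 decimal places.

Euler: u_{n+1} = u_n + h·f(x_n, u_n).
x=0.100000, u=0.400000: f=0.638016 → u ← 0.400000 + 0.49·0.638016 = 0.712628
x=0.590000, u=0.712628: f=0.914552 → u ← 0.712628 + 0.49·0.914552 = 1.160758
u(1.08) ≈ 1.1608

1.1608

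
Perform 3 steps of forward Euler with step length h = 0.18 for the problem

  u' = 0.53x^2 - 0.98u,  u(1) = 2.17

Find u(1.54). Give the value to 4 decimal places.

Euler: u_{n+1} = u_n + h·f(x_n, u_n).
x=1.000000, u=2.170000: f=-1.596600 → u ← 2.170000 + 0.18·(-1.596600) = 1.882612
x=1.180000, u=1.882612: f=-1.106988 → u ← 1.882612 + 0.18·(-1.106988) = 1.683354
x=1.360000, u=1.683354: f=-0.669399 → u ← 1.683354 + 0.18·(-0.669399) = 1.562862
u(1.54) ≈ 1.5629

1.5629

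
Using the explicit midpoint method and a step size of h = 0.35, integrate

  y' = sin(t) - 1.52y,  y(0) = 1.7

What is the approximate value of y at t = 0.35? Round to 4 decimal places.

1.0971

Midpoint: k1 = f(t_n, y_n); k2 = f(t_n + h/2, y_n + (h/2)·k1); y_{n+1} = y_n + h·k2.
t=0.000000, y=1.700000:
  k1 = f(0.000000, 1.700000) = -2.584000
  k2 = f(0.175000, 1.247800) = -1.722548
  y ← 1.700000 + 0.35·(-1.722548) = 1.097108
y(0.35) ≈ 1.0971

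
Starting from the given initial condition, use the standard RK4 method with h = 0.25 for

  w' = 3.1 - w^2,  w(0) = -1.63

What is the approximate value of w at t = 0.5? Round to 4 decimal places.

RK4: k1 = f(t_n, w_n); k2 = f(t_n + h/2, w_n + (h/2)·k1); k3 = f(t_n + h/2, w_n + (h/2)·k2); k4 = f(t_n + h, w_n + h·k3); w_{n+1} = w_n + (h/6)·(k1 + 2k2 + 2k3 + k4).
t=0.000000, w=-1.630000:
  k1 = f(0.000000, -1.630000) = 0.443100
  k2 = f(0.125000, -1.574612) = 0.620595
  k3 = f(0.125000, -1.552426) = 0.689975
  k4 = f(0.250000, -1.457506) = 0.975675
  w ← -1.630000 + (0.25/6)·(k1 + 2k2 + 2k3 + k4) = -1.461670
t=0.250000, w=-1.461670:
  k1 = f(0.250000, -1.461670) = 0.963520
  k2 = f(0.375000, -1.341230) = 1.301102
  k3 = f(0.375000, -1.299032) = 1.412515
  k4 = f(0.500000, -1.108541) = 1.871136
  w ← -1.461670 + (0.25/6)·(k1 + 2k2 + 2k3 + k4) = -1.117425
w(0.5) ≈ -1.1174

-1.1174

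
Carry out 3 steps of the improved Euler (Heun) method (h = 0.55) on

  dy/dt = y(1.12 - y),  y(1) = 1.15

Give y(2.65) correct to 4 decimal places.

Heun: k1 = f(t_n, y_n); k2 = f(t_n + h, y_n + h·k1); y_{n+1} = y_n + (h/2)·(k1 + k2).
t=1.000000, y=1.150000:
  k1 = f(1.000000, 1.150000) = -0.034500
  k2 = f(1.550000, 1.131025) = -0.012470
  y ← 1.150000 + (0.55/2)·(-0.034500 + (-0.012470)) = 1.137083
t=1.550000, y=1.137083:
  k1 = f(1.550000, 1.137083) = -0.019425
  k2 = f(2.100000, 1.126400) = -0.007208
  y ← 1.137083 + (0.55/2)·(-0.019425 + (-0.007208)) = 1.129759
t=2.100000, y=1.129759:
  k1 = f(2.100000, 1.129759) = -0.011025
  k2 = f(2.650000, 1.123695) = -0.004152
  y ← 1.129759 + (0.55/2)·(-0.011025 + (-0.004152)) = 1.125585
y(2.65) ≈ 1.1256

1.1256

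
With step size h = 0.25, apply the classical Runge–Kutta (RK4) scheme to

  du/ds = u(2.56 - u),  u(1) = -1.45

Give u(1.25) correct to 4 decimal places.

RK4: k1 = f(s_n, u_n); k2 = f(s_n + h/2, u_n + (h/2)·k1); k3 = f(s_n + h/2, u_n + (h/2)·k2); k4 = f(s_n + h, u_n + h·k3); u_{n+1} = u_n + (h/6)·(k1 + 2k2 + 2k3 + k4).
s=1.000000, u=-1.450000:
  k1 = f(1.000000, -1.450000) = -5.814500
  k2 = f(1.125000, -2.176813) = -10.311153
  k3 = f(1.125000, -2.738894) = -14.513110
  k4 = f(1.250000, -5.078277) = -38.789292
  u ← -1.450000 + (0.25/6)·(k1 + 2k2 + 2k3 + k4) = -5.377180
u(1.25) ≈ -5.3772

-5.3772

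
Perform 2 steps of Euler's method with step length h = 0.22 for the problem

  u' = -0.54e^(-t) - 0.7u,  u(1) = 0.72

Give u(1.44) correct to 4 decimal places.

Euler: u_{n+1} = u_n + h·f(t_n, u_n).
t=1.000000, u=0.720000: f=-0.702655 → u ← 0.720000 + 0.22·(-0.702655) = 0.565416
t=1.220000, u=0.565416: f=-0.555215 → u ← 0.565416 + 0.22·(-0.555215) = 0.443269
u(1.44) ≈ 0.4433

0.4433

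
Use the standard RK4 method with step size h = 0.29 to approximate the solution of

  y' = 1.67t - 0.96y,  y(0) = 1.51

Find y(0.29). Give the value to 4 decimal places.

RK4: k1 = f(t_n, y_n); k2 = f(t_n + h/2, y_n + (h/2)·k1); k3 = f(t_n + h/2, y_n + (h/2)·k2); k4 = f(t_n + h, y_n + h·k3); y_{n+1} = y_n + (h/6)·(k1 + 2k2 + 2k3 + k4).
t=0.000000, y=1.510000:
  k1 = f(0.000000, 1.510000) = -1.449600
  k2 = f(0.145000, 1.299808) = -1.005666
  k3 = f(0.145000, 1.364178) = -1.067461
  k4 = f(0.290000, 1.200436) = -0.668119
  y ← 1.510000 + (0.29/6)·(k1 + 2k2 + 2k3 + k4) = 1.207241
y(0.29) ≈ 1.2072

1.2072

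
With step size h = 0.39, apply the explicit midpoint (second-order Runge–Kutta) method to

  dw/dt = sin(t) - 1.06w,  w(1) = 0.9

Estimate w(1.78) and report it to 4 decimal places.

Midpoint: k1 = f(t_n, w_n); k2 = f(t_n + h/2, w_n + (h/2)·k1); w_{n+1} = w_n + h·k2.
t=1.000000, w=0.900000:
  k1 = f(1.000000, 0.900000) = -0.112529
  k2 = f(1.195000, 0.878057) = -0.000525
  w ← 0.900000 + 0.39·(-0.000525) = 0.899795
t=1.390000, w=0.899795:
  k1 = f(1.390000, 0.899795) = 0.029918
  k2 = f(1.585000, 0.905629) = 0.039932
  w ← 0.899795 + 0.39·0.039932 = 0.915369
w(1.78) ≈ 0.9154

0.9154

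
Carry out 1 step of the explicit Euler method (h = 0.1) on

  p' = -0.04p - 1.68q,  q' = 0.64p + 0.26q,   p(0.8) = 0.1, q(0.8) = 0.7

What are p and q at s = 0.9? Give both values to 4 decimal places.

-0.0180, 0.7246

Euler on (p,q): p_{n+1} = p_n + h·p', q_{n+1} = q_n + h·q'.
0.800000: (0.100000, 0.700000); f=(-1.180000, 0.246000) → (-0.018000, 0.724600)
(p(0.9), q(0.9)) ≈ (-0.0180, 0.7246)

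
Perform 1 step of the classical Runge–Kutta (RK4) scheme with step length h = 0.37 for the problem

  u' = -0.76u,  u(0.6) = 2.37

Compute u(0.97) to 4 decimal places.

1.7891

RK4: k1 = f(t_n, u_n); k2 = f(t_n + h/2, u_n + (h/2)·k1); k3 = f(t_n + h/2, u_n + (h/2)·k2); k4 = f(t_n + h, u_n + h·k3); u_{n+1} = u_n + (h/6)·(k1 + 2k2 + 2k3 + k4).
t=0.600000, u=2.370000:
  k1 = f(0.600000, 2.370000) = -1.801200
  k2 = f(0.785000, 2.036778) = -1.547951
  k3 = f(0.785000, 2.083629) = -1.583558
  k4 = f(0.970000, 1.784084) = -1.355903
  u ← 2.370000 + (0.37/6)·(k1 + 2k2 + 2k3 + k4) = 1.789092
u(0.97) ≈ 1.7891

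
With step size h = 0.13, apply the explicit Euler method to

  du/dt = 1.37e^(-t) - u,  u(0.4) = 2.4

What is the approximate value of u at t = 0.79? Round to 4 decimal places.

1.8540

Euler: u_{n+1} = u_n + h·f(t_n, u_n).
t=0.400000, u=2.400000: f=-1.481662 → u ← 2.400000 + 0.13·(-1.481662) = 2.207384
t=0.530000, u=2.207384: f=-1.400995 → u ← 2.207384 + 0.13·(-1.400995) = 2.025255
t=0.660000, u=2.025255: f=-1.317168 → u ← 2.025255 + 0.13·(-1.317168) = 1.854023
u(0.79) ≈ 1.8540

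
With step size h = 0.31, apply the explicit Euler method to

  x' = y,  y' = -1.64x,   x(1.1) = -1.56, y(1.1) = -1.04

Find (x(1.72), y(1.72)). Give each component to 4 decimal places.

-1.9589, 0.7101

Euler on (x,y): x_{n+1} = x_n + h·x', y_{n+1} = y_n + h·y'.
1.100000: (-1.560000, -1.040000); f=(-1.040000, 2.558400) → (-1.882400, -0.246896)
1.410000: (-1.882400, -0.246896); f=(-0.246896, 3.087136) → (-1.958938, 0.710116)
(x(1.72), y(1.72)) ≈ (-1.9589, 0.7101)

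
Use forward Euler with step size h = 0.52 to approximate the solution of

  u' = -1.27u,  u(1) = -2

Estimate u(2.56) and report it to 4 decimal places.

-0.0783

Euler: u_{n+1} = u_n + h·f(s_n, u_n).
s=1.000000, u=-2.000000: f=2.540000 → u ← -2.000000 + 0.52·2.540000 = -0.679200
s=1.520000, u=-0.679200: f=0.862584 → u ← -0.679200 + 0.52·0.862584 = -0.230656
s=2.040000, u=-0.230656: f=0.292934 → u ← -0.230656 + 0.52·0.292934 = -0.078331
u(2.56) ≈ -0.0783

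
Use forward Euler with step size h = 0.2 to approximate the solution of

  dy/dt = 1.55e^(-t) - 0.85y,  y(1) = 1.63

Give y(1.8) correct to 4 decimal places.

Euler: y_{n+1} = y_n + h·f(t_n, y_n).
t=1.000000, y=1.630000: f=-0.815287 → y ← 1.630000 + 0.2·(-0.815287) = 1.466943
t=1.200000, y=1.466943: f=-0.780050 → y ← 1.466943 + 0.2·(-0.780050) = 1.310933
t=1.400000, y=1.310933: f=-0.732067 → y ← 1.310933 + 0.2·(-0.732067) = 1.164519
t=1.600000, y=1.164519: f=-0.676902 → y ← 1.164519 + 0.2·(-0.676902) = 1.029139
y(1.8) ≈ 1.0291

1.0291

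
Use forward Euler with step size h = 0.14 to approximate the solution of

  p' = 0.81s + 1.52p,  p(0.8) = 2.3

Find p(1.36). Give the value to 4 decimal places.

Euler: p_{n+1} = p_n + h·f(s_n, p_n).
s=0.800000, p=2.300000: f=4.144000 → p ← 2.300000 + 0.14·4.144000 = 2.880160
s=0.940000, p=2.880160: f=5.139243 → p ← 2.880160 + 0.14·5.139243 = 3.599654
s=1.080000, p=3.599654: f=6.346274 → p ← 3.599654 + 0.14·6.346274 = 4.488132
s=1.220000, p=4.488132: f=7.810161 → p ← 4.488132 + 0.14·7.810161 = 5.581555
p(1.36) ≈ 5.5816

5.5816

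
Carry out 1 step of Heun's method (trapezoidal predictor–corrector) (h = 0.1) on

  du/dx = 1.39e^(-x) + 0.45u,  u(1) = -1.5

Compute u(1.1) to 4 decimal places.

-1.5192

Heun: k1 = f(x_n, u_n); k2 = f(x_n + h, u_n + h·k1); u_{n+1} = u_n + (h/2)·(k1 + k2).
x=1.000000, u=-1.500000:
  k1 = f(1.000000, -1.500000) = -0.163648
  k2 = f(1.100000, -1.516365) = -0.219673
  u ← -1.500000 + (0.1/2)·(-0.163648 + (-0.219673)) = -1.519166
u(1.1) ≈ -1.5192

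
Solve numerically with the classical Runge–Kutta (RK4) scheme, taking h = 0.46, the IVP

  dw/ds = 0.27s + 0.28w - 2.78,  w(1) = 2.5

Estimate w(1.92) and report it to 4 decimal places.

RK4: k1 = f(s_n, w_n); k2 = f(s_n + h/2, w_n + (h/2)·k1); k3 = f(s_n + h/2, w_n + (h/2)·k2); k4 = f(s_n + h, w_n + h·k3); w_{n+1} = w_n + (h/6)·(k1 + 2k2 + 2k3 + k4).
s=1.000000, w=2.500000:
  k1 = f(1.000000, 2.500000) = -1.810000
  k2 = f(1.230000, 2.083700) = -1.864464
  k3 = f(1.230000, 2.071173) = -1.867971
  k4 = f(1.460000, 1.640733) = -1.926395
  w ← 2.500000 + (0.46/6)·(k1 + 2k2 + 2k3 + k4) = 1.641236
s=1.460000, w=1.641236:
  k1 = f(1.460000, 1.641236) = -1.926254
  k2 = f(1.690000, 1.198198) = -1.988205
  k3 = f(1.690000, 1.183949) = -1.992194
  k4 = f(1.920000, 0.724827) = -2.058648
  w ← 1.641236 + (0.46/6)·(k1 + 2k2 + 2k3 + k4) = 0.725399
w(1.92) ≈ 0.7254

0.7254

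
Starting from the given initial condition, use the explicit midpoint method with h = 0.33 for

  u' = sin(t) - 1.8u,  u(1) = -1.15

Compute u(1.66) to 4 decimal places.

-0.0277

Midpoint: k1 = f(t_n, u_n); k2 = f(t_n + h/2, u_n + (h/2)·k1); u_{n+1} = u_n + h·k2.
t=1.000000, u=-1.150000:
  k1 = f(1.000000, -1.150000) = 2.911471
  k2 = f(1.165000, -0.669607) = 2.124081
  u ← -1.150000 + 0.33·2.124081 = -0.449053
t=1.330000, u=-0.449053:
  k1 = f(1.330000, -0.449053) = 1.779444
  k2 = f(1.495000, -0.155445) = 1.276930
  u ← -0.449053 + 0.33·1.276930 = -0.027666
u(1.66) ≈ -0.0277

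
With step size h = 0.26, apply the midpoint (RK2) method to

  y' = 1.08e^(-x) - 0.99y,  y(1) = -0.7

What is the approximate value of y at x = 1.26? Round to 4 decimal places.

Midpoint: k1 = f(x_n, y_n); k2 = f(x_n + h/2, y_n + (h/2)·k1); y_{n+1} = y_n + h·k2.
x=1.000000, y=-0.700000:
  k1 = f(1.000000, -0.700000) = 1.090310
  k2 = f(1.130000, -0.558260) = 0.901553
  y ← -0.700000 + 0.26·0.901553 = -0.465596
y(1.26) ≈ -0.4656

-0.4656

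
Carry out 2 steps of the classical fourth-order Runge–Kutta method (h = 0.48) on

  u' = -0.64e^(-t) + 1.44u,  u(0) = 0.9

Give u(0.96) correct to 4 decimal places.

2.6369

RK4: k1 = f(t_n, u_n); k2 = f(t_n + h/2, u_n + (h/2)·k1); k3 = f(t_n + h/2, u_n + (h/2)·k2); k4 = f(t_n + h, u_n + h·k3); u_{n+1} = u_n + (h/6)·(k1 + 2k2 + 2k3 + k4).
t=0.000000, u=0.900000:
  k1 = f(0.000000, 0.900000) = 0.656000
  k2 = f(0.240000, 1.057440) = 1.019272
  k3 = f(0.240000, 1.144625) = 1.144818
  k4 = f(0.480000, 1.449513) = 1.691277
  u ← 0.900000 + (0.48/6)·(k1 + 2k2 + 2k3 + k4) = 1.434037
t=0.480000, u=1.434037:
  k1 = f(0.480000, 1.434037) = 1.668991
  k2 = f(0.720000, 1.834595) = 2.330295
  k3 = f(0.720000, 1.993307) = 2.558841
  k4 = f(0.960000, 2.662280) = 3.588632
  u ← 1.434037 + (0.48/6)·(k1 + 2k2 + 2k3 + k4) = 2.636908
u(0.96) ≈ 2.6369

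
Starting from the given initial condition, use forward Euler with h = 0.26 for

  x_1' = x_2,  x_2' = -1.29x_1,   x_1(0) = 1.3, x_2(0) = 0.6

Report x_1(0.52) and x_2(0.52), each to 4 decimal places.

1.4986, -0.3244

Euler on (x_1,x_2): x_1_{n+1} = x_1_n + h·x_1', x_2_{n+1} = x_2_n + h·x_2'.
0.000000: (1.300000, 0.600000); f=(0.600000, -1.677000) → (1.456000, 0.163980)
0.260000: (1.456000, 0.163980); f=(0.163980, -1.878240) → (1.498635, -0.324362)
(x_1(0.52), x_2(0.52)) ≈ (1.4986, -0.3244)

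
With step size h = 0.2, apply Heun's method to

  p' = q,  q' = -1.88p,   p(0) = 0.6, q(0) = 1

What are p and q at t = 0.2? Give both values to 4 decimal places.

0.7774, 0.7368

Heun on (p,q): k1 = f(t_n, state_n); k2 = f(t_n + h, state_n + h·k1); state_{n+1} = state_n + (h/2)·(k1 + k2).
0.000000: (0.600000, 1.000000)
  k1 = (1.000000, -1.128000)
  predictor → (0.800000, 0.774400)
  k2 = (0.774400, -1.504000)
  → (0.777440, 0.736800)
(p(0.2), q(0.2)) ≈ (0.7774, 0.7368)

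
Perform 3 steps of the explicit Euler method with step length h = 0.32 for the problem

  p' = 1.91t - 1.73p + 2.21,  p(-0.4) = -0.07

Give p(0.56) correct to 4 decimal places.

Euler: p_{n+1} = p_n + h·f(t_n, p_n).
t=-0.400000, p=-0.070000: f=1.567100 → p ← -0.070000 + 0.32·1.567100 = 0.431472
t=-0.080000, p=0.431472: f=1.310753 → p ← 0.431472 + 0.32·1.310753 = 0.850913
t=0.240000, p=0.850913: f=1.196320 → p ← 0.850913 + 0.32·1.196320 = 1.233736
p(0.56) ≈ 1.2337

1.2337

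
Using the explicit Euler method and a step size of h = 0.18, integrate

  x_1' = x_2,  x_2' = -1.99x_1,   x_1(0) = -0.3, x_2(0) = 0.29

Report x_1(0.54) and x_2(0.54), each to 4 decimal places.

Euler on (x_1,x_2): x_1_{n+1} = x_1_n + h·x_1', x_2_{n+1} = x_2_n + h·x_2'.
0.000000: (-0.300000, 0.290000); f=(0.290000, 0.597000) → (-0.247800, 0.397460)
0.180000: (-0.247800, 0.397460); f=(0.397460, 0.493122) → (-0.176257, 0.486222)
0.360000: (-0.176257, 0.486222); f=(0.486222, 0.350752) → (-0.088737, 0.549357)
(x_1(0.54), x_2(0.54)) ≈ (-0.0887, 0.5494)

-0.0887, 0.5494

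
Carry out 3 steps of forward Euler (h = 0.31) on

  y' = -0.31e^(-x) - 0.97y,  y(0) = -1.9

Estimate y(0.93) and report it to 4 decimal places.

Euler: y_{n+1} = y_n + h·f(x_n, y_n).
x=0.000000, y=-1.900000: f=1.533000 → y ← -1.900000 + 0.31·1.533000 = -1.424770
x=0.310000, y=-1.424770: f=1.154658 → y ← -1.424770 + 0.31·1.154658 = -1.066826
x=0.620000, y=-1.066826: f=0.868058 → y ← -1.066826 + 0.31·0.868058 = -0.797728
y(0.93) ≈ -0.7977

-0.7977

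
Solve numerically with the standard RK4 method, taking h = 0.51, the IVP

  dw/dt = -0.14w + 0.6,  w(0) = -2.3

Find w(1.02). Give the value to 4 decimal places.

-1.4236

RK4: k1 = f(t_n, w_n); k2 = f(t_n + h/2, w_n + (h/2)·k1); k3 = f(t_n + h/2, w_n + (h/2)·k2); k4 = f(t_n + h, w_n + h·k3); w_{n+1} = w_n + (h/6)·(k1 + 2k2 + 2k3 + k4).
t=0.000000, w=-2.300000:
  k1 = f(0.000000, -2.300000) = 0.922000
  k2 = f(0.255000, -2.064890) = 0.889085
  k3 = f(0.255000, -2.073283) = 0.890260
  k4 = f(0.510000, -1.845968) = 0.858435
  w ← -2.300000 + (0.51/6)·(k1 + 2k2 + 2k3 + k4) = -1.846174
t=0.510000, w=-1.846174:
  k1 = f(0.510000, -1.846174) = 0.858464
  k2 = f(0.765000, -1.627266) = 0.827817
  k3 = f(0.765000, -1.635081) = 0.828911
  k4 = f(1.020000, -1.423430) = 0.799280
  w ← -1.846174 + (0.51/6)·(k1 + 2k2 + 2k3 + k4) = -1.423622
w(1.02) ≈ -1.4236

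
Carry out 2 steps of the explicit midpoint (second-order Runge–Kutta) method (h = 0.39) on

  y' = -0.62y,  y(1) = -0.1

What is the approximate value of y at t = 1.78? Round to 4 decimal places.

Midpoint: k1 = f(t_n, y_n); k2 = f(t_n + h/2, y_n + (h/2)·k1); y_{n+1} = y_n + h·k2.
t=1.000000, y=-0.100000:
  k1 = f(1.000000, -0.100000) = 0.062000
  k2 = f(1.195000, -0.087910) = 0.054504
  y ← -0.100000 + 0.39·0.054504 = -0.078743
t=1.390000, y=-0.078743:
  k1 = f(1.390000, -0.078743) = 0.048821
  k2 = f(1.585000, -0.069223) = 0.042918
  y ← -0.078743 + 0.39·0.042918 = -0.062005
y(1.78) ≈ -0.0620

-0.0620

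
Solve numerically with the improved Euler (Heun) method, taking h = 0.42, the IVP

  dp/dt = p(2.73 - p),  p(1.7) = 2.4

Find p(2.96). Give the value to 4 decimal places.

2.6875

Heun: k1 = f(t_n, p_n); k2 = f(t_n + h, p_n + h·k1); p_{n+1} = p_n + (h/2)·(k1 + k2).
t=1.700000, p=2.400000:
  k1 = f(1.700000, 2.400000) = 0.792000
  k2 = f(2.120000, 2.732640) = -0.007214
  p ← 2.400000 + (0.42/2)·(0.792000 + (-0.007214)) = 2.564805
t=2.120000, p=2.564805:
  k1 = f(2.120000, 2.564805) = 0.423693
  k2 = f(2.540000, 2.742756) = -0.034987
  p ← 2.564805 + (0.42/2)·(0.423693 + (-0.034987)) = 2.646433
t=2.540000, p=2.646433:
  k1 = f(2.540000, 2.646433) = 0.221154
  k2 = f(2.960000, 2.739318) = -0.025525
  p ← 2.646433 + (0.42/2)·(0.221154 + (-0.025525)) = 2.687515
p(2.96) ≈ 2.6875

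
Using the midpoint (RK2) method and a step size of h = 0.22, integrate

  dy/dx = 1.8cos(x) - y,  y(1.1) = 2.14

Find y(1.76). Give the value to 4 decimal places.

Midpoint: k1 = f(x_n, y_n); k2 = f(x_n + h/2, y_n + (h/2)·k1); y_{n+1} = y_n + h·k2.
x=1.100000, y=2.140000:
  k1 = f(1.100000, 2.140000) = -1.323527
  k2 = f(1.210000, 1.994412) = -1.358977
  y ← 2.140000 + 0.22·(-1.358977) = 1.841025
x=1.320000, y=1.841025:
  k1 = f(1.320000, 1.841025) = -1.394309
  k2 = f(1.430000, 1.687651) = -1.435054
  y ← 1.841025 + 0.22·(-1.435054) = 1.525313
x=1.540000, y=1.525313:
  k1 = f(1.540000, 1.525313) = -1.469889
  k2 = f(1.650000, 1.363625) = -1.506043
  y ← 1.525313 + 0.22·(-1.506043) = 1.193984
y(1.76) ≈ 1.1940

1.1940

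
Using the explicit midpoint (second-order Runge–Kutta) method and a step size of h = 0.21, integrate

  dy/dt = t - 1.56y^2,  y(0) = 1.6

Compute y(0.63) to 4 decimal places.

Midpoint: k1 = f(t_n, y_n); k2 = f(t_n + h/2, y_n + (h/2)·k1); y_{n+1} = y_n + h·k2.
t=0.000000, y=1.600000:
  k1 = f(0.000000, 1.600000) = -3.993600
  k2 = f(0.105000, 1.180672) = -2.069619
  y ← 1.600000 + 0.21·(-2.069619) = 1.165380
t=0.210000, y=1.165380:
  k1 = f(0.210000, 1.165380) = -1.908653
  k2 = f(0.315000, 0.964972) = -1.137625
  y ← 1.165380 + 0.21·(-1.137625) = 0.926479
t=0.420000, y=0.926479:
  k1 = f(0.420000, 0.926479) = -0.919046
  k2 = f(0.525000, 0.829979) = -0.549629
  y ← 0.926479 + 0.21·(-0.549629) = 0.811057
y(0.63) ≈ 0.8111

0.8111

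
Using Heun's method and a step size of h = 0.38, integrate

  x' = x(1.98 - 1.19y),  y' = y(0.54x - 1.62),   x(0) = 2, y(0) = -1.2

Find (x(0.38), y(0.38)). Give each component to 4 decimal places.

6.0117, -1.2325

Heun on (x,y): k1 = f(t_n, state_n); k2 = f(t_n + h, state_n + h·k1); state_{n+1} = state_n + (h/2)·(k1 + k2).
0.000000: (2.000000, -1.200000)
  k1 = (6.816000, 0.648000)
  predictor → (4.590080, -0.953760)
  k2 = (14.297982, -0.818940)
  → (6.011657, -1.232479)
(x(0.38), y(0.38)) ≈ (6.0117, -1.2325)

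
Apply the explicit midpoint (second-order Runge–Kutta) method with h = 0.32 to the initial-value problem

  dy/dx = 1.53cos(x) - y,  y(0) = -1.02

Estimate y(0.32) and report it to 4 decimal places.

Midpoint: k1 = f(x_n, y_n); k2 = f(x_n + h/2, y_n + (h/2)·k1); y_{n+1} = y_n + h·k2.
x=0.000000, y=-1.020000:
  k1 = f(0.000000, -1.020000) = 2.550000
  k2 = f(0.160000, -0.612000) = 2.122458
  y ← -1.020000 + 0.32·2.122458 = -0.340814
y(0.32) ≈ -0.3408

-0.3408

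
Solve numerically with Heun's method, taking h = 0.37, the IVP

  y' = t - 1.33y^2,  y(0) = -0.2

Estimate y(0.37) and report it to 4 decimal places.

Heun: k1 = f(t_n, y_n); k2 = f(t_n + h, y_n + h·k1); y_{n+1} = y_n + (h/2)·(k1 + k2).
t=0.000000, y=-0.200000:
  k1 = f(0.000000, -0.200000) = -0.053200
  k2 = f(0.370000, -0.219684) = 0.305813
  y ← -0.200000 + (0.37/2)·(-0.053200 + 0.305813) = -0.153267
y(0.37) ≈ -0.1533

-0.1533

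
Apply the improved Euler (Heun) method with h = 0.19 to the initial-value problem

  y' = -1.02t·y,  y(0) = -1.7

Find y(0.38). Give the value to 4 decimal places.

-1.5788

Heun: k1 = f(t_n, y_n); k2 = f(t_n + h, y_n + h·k1); y_{n+1} = y_n + (h/2)·(k1 + k2).
t=0.000000, y=-1.700000:
  k1 = f(0.000000, -1.700000) = 0.000000
  k2 = f(0.190000, -1.700000) = 0.329460
  y ← -1.700000 + (0.19/2)·(0.000000 + 0.329460) = -1.668701
t=0.190000, y=-1.668701:
  k1 = f(0.190000, -1.668701) = 0.323394
  k2 = f(0.380000, -1.607256) = 0.622973
  y ← -1.668701 + (0.19/2)·(0.323394 + 0.622973) = -1.578796
y(0.38) ≈ -1.5788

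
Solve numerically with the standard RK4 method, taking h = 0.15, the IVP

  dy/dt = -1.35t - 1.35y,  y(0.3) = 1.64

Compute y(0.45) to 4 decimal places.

RK4: k1 = f(t_n, y_n); k2 = f(t_n + h/2, y_n + (h/2)·k1); k3 = f(t_n + h/2, y_n + (h/2)·k2); k4 = f(t_n + h, y_n + h·k3); y_{n+1} = y_n + (h/6)·(k1 + 2k2 + 2k3 + k4).
t=0.300000, y=1.640000:
  k1 = f(0.300000, 1.640000) = -2.619000
  k2 = f(0.375000, 1.443575) = -2.455076
  k3 = f(0.375000, 1.455869) = -2.471674
  k4 = f(0.450000, 1.269249) = -2.320986
  y ← 1.640000 + (0.15/6)·(k1 + 2k2 + 2k3 + k4) = 1.270163
y(0.45) ≈ 1.2702

1.2702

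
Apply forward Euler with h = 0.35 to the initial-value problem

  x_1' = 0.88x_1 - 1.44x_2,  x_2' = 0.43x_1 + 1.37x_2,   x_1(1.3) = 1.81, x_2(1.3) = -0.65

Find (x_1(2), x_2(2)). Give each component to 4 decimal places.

Euler on (x_1,x_2): x_1_{n+1} = x_1_n + h·x_1', x_2_{n+1} = x_2_n + h·x_2'.
1.300000: (1.810000, -0.650000); f=(2.528800, -0.112200) → (2.695080, -0.689270)
1.650000: (2.695080, -0.689270); f=(3.364219, 0.214584) → (3.872557, -0.614165)
(x_1(2), x_2(2)) ≈ (3.8726, -0.6142)

3.8726, -0.6142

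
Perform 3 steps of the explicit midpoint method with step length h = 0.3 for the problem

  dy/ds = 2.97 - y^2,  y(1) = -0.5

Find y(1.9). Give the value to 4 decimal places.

1.4247

Midpoint: k1 = f(s_n, y_n); k2 = f(s_n + h/2, y_n + (h/2)·k1); y_{n+1} = y_n + h·k2.
s=1.000000, y=-0.500000:
  k1 = f(1.000000, -0.500000) = 2.720000
  k2 = f(1.150000, -0.092000) = 2.961536
  y ← -0.500000 + 0.3·2.961536 = 0.388461
s=1.300000, y=0.388461:
  k1 = f(1.300000, 0.388461) = 2.819098
  k2 = f(1.450000, 0.811326) = 2.311751
  y ← 0.388461 + 0.3·2.311751 = 1.081986
s=1.600000, y=1.081986:
  k1 = f(1.600000, 1.081986) = 1.799306
  k2 = f(1.750000, 1.351882) = 1.142415
  y ← 1.081986 + 0.3·1.142415 = 1.424711
y(1.9) ≈ 1.4247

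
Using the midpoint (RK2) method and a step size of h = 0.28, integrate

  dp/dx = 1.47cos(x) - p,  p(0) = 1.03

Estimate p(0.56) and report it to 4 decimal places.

Midpoint: k1 = f(x_n, p_n); k2 = f(x_n + h/2, p_n + (h/2)·k1); p_{n+1} = p_n + h·k2.
x=0.000000, p=1.030000:
  k1 = f(0.000000, 1.030000) = 0.440000
  k2 = f(0.140000, 1.091600) = 0.364018
  p ← 1.030000 + 0.28·0.364018 = 1.131925
x=0.280000, p=1.131925:
  k1 = f(0.280000, 1.131925) = 0.280827
  k2 = f(0.420000, 1.171241) = 0.171000
  p ← 1.131925 + 0.28·0.171000 = 1.179805
p(0.56) ≈ 1.1798

1.1798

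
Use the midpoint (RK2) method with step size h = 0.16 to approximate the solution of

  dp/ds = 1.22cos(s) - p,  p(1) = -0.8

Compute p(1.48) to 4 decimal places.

Midpoint: k1 = f(s_n, p_n); k2 = f(s_n + h/2, p_n + (h/2)·k1); p_{n+1} = p_n + h·k2.
s=1.000000, p=-0.800000:
  k1 = f(1.000000, -0.800000) = 1.459169
  k2 = f(1.080000, -0.683266) = 1.258287
  p ← -0.800000 + 0.16·1.258287 = -0.598674
s=1.160000, p=-0.598674:
  k1 = f(1.160000, -0.598674) = 1.085868
  k2 = f(1.240000, -0.511805) = 0.908056
  p ← -0.598674 + 0.16·0.908056 = -0.453385
s=1.320000, p=-0.453385:
  k1 = f(1.320000, -0.453385) = 0.756159
  k2 = f(1.400000, -0.392892) = 0.600252
  p ← -0.453385 + 0.16·0.600252 = -0.357345
p(1.48) ≈ -0.3573

-0.3573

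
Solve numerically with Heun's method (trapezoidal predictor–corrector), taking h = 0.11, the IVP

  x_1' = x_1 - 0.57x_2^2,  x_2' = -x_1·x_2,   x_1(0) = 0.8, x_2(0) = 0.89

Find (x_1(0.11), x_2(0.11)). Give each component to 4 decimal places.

0.8446, 0.8134

Heun on (x_1,x_2): k1 = f(t_n, state_n); k2 = f(t_n + h, state_n + h·k1); state_{n+1} = state_n + (h/2)·(k1 + k2).
0.000000: (0.800000, 0.890000)
  k1 = (0.348503, -0.712000)
  predictor → (0.838335, 0.811680)
  k2 = (0.462805, -0.680460)
  → (0.844622, 0.813415)
(x_1(0.11), x_2(0.11)) ≈ (0.8446, 0.8134)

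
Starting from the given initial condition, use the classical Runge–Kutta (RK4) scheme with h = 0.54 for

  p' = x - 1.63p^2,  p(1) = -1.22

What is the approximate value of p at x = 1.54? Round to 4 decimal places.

RK4: k1 = f(x_n, p_n); k2 = f(x_n + h/2, p_n + (h/2)·k1); k3 = f(x_n + h/2, p_n + (h/2)·k2); k4 = f(x_n + h, p_n + h·k3); p_{n+1} = p_n + (h/6)·(k1 + 2k2 + 2k3 + k4).
x=1.000000, p=-1.220000:
  k1 = f(1.000000, -1.220000) = -1.426092
  k2 = f(1.270000, -1.605045) = -2.929155
  k3 = f(1.270000, -2.010872) = -5.321078
  k4 = f(1.540000, -4.093382) = -25.771915
  p ← -1.220000 + (0.54/6)·(k1 + 2k2 + 2k3 + k4) = -5.152863
p(1.54) ≈ -5.1529

-5.1529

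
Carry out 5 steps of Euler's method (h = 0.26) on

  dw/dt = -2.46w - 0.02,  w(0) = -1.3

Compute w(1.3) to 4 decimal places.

Euler: w_{n+1} = w_n + h·f(t_n, w_n).
t=0.000000, w=-1.300000: f=3.178000 → w ← -1.300000 + 0.26·3.178000 = -0.473720
t=0.260000, w=-0.473720: f=1.145351 → w ← -0.473720 + 0.26·1.145351 = -0.175929
t=0.520000, w=-0.175929: f=0.412785 → w ← -0.175929 + 0.26·0.412785 = -0.068605
t=0.780000, w=-0.068605: f=0.148768 → w ← -0.068605 + 0.26·0.148768 = -0.029925
t=1.040000, w=-0.029925: f=0.053616 → w ← -0.029925 + 0.26·0.053616 = -0.015985
w(1.3) ≈ -0.0160

-0.0160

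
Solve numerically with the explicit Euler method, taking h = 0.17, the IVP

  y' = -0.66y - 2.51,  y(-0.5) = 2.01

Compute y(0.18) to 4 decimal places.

-0.1917

Euler: y_{n+1} = y_n + h·f(x_n, y_n).
x=-0.500000, y=2.010000: f=-3.836600 → y ← 2.010000 + 0.17·(-3.836600) = 1.357778
x=-0.330000, y=1.357778: f=-3.406133 → y ← 1.357778 + 0.17·(-3.406133) = 0.778735
x=-0.160000, y=0.778735: f=-3.023965 → y ← 0.778735 + 0.17·(-3.023965) = 0.264661
x=0.010000, y=0.264661: f=-2.684676 → y ← 0.264661 + 0.17·(-2.684676) = -0.191734
y(0.18) ≈ -0.1917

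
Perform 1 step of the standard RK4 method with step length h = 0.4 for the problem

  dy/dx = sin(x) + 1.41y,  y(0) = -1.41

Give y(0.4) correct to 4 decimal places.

-2.3816

RK4: k1 = f(x_n, y_n); k2 = f(x_n + h/2, y_n + (h/2)·k1); k3 = f(x_n + h/2, y_n + (h/2)·k2); k4 = f(x_n + h, y_n + h·k3); y_{n+1} = y_n + (h/6)·(k1 + 2k2 + 2k3 + k4).
x=0.000000, y=-1.410000:
  k1 = f(0.000000, -1.410000) = -1.988100
  k2 = f(0.200000, -1.807620) = -2.350075
  k3 = f(0.200000, -1.880015) = -2.452152
  k4 = f(0.400000, -2.390861) = -2.981695
  y ← -1.410000 + (0.4/6)·(k1 + 2k2 + 2k3 + k4) = -2.381617
y(0.4) ≈ -2.3816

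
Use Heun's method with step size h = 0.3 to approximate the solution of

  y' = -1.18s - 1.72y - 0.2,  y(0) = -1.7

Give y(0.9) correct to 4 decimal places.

-0.8008

Heun: k1 = f(s_n, y_n); k2 = f(s_n + h, y_n + h·k1); y_{n+1} = y_n + (h/2)·(k1 + k2).
s=0.000000, y=-1.700000:
  k1 = f(0.000000, -1.700000) = 2.724000
  k2 = f(0.300000, -0.882800) = 0.964416
  y ← -1.700000 + (0.3/2)·(2.724000 + 0.964416) = -1.146738
s=0.300000, y=-1.146738:
  k1 = f(0.300000, -1.146738) = 1.418389
  k2 = f(0.600000, -0.721221) = 0.332500
  y ← -1.146738 + (0.3/2)·(1.418389 + 0.332500) = -0.884104
s=0.600000, y=-0.884104:
  k1 = f(0.600000, -0.884104) = 0.612659
  k2 = f(0.900000, -0.700306) = -0.057473
  y ← -0.884104 + (0.3/2)·(0.612659 + (-0.057473)) = -0.800826
y(0.9) ≈ -0.8008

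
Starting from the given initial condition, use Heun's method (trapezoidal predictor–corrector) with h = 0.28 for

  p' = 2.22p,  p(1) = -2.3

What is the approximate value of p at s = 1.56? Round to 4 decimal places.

Heun: k1 = f(s_n, p_n); k2 = f(s_n + h, p_n + h·k1); p_{n+1} = p_n + (h/2)·(k1 + k2).
s=1.000000, p=-2.300000:
  k1 = f(1.000000, -2.300000) = -5.106000
  k2 = f(1.280000, -3.729680) = -8.279890
  p ← -2.300000 + (0.28/2)·(-5.106000 + (-8.279890)) = -4.174025
s=1.280000, p=-4.174025:
  k1 = f(1.280000, -4.174025) = -9.266334
  k2 = f(1.560000, -6.768598) = -15.026288
  p ← -4.174025 + (0.28/2)·(-9.266334 + (-15.026288)) = -7.574992
p(1.56) ≈ -7.5750

-7.5750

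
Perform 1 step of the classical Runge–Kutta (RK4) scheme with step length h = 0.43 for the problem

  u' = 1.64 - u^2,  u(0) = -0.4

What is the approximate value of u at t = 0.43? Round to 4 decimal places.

RK4: k1 = f(t_n, u_n); k2 = f(t_n + h/2, u_n + (h/2)·k1); k3 = f(t_n + h/2, u_n + (h/2)·k2); k4 = f(t_n + h, u_n + h·k3); u_{n+1} = u_n + (h/6)·(k1 + 2k2 + 2k3 + k4).
t=0.000000, u=-0.400000:
  k1 = f(0.000000, -0.400000) = 1.480000
  k2 = f(0.215000, -0.081800) = 1.633309
  k3 = f(0.215000, -0.048839) = 1.637615
  k4 = f(0.430000, 0.304174) = 1.547478
  u ← -0.400000 + (0.43/6)·(k1 + 2k2 + 2k3 + k4) = 0.285802
u(0.43) ≈ 0.2858

0.2858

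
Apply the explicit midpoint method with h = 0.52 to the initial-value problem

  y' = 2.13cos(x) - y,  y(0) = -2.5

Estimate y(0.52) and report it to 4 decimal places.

Midpoint: k1 = f(x_n, y_n); k2 = f(x_n + h/2, y_n + (h/2)·k1); y_{n+1} = y_n + h·k2.
x=0.000000, y=-2.500000:
  k1 = f(0.000000, -2.500000) = 4.630000
  k2 = f(0.260000, -1.296200) = 3.354611
  y ← -2.500000 + 0.52·3.354611 = -0.755602
y(0.52) ≈ -0.7556

-0.7556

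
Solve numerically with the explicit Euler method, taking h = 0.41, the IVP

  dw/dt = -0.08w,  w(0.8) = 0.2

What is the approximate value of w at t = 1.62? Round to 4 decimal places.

0.1871

Euler: w_{n+1} = w_n + h·f(t_n, w_n).
t=0.800000, w=0.200000: f=-0.016000 → w ← 0.200000 + 0.41·(-0.016000) = 0.193440
t=1.210000, w=0.193440: f=-0.015475 → w ← 0.193440 + 0.41·(-0.015475) = 0.187095
w(1.62) ≈ 0.1871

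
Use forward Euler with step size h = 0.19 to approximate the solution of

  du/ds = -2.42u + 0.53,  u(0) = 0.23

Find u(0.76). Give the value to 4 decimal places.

0.2199

Euler: u_{n+1} = u_n + h·f(s_n, u_n).
s=0.000000, u=0.230000: f=-0.026600 → u ← 0.230000 + 0.19·(-0.026600) = 0.224946
s=0.190000, u=0.224946: f=-0.014369 → u ← 0.224946 + 0.19·(-0.014369) = 0.222216
s=0.380000, u=0.222216: f=-0.007762 → u ← 0.222216 + 0.19·(-0.007762) = 0.220741
s=0.570000, u=0.220741: f=-0.004193 → u ← 0.220741 + 0.19·(-0.004193) = 0.219944
u(0.76) ≈ 0.2199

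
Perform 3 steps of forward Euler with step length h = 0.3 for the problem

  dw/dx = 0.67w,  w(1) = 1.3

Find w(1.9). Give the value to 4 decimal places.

2.2520

Euler: w_{n+1} = w_n + h·f(x_n, w_n).
x=1.000000, w=1.300000: f=0.871000 → w ← 1.300000 + 0.3·0.871000 = 1.561300
x=1.300000, w=1.561300: f=1.046071 → w ← 1.561300 + 0.3·1.046071 = 1.875121
x=1.600000, w=1.875121: f=1.256331 → w ← 1.875121 + 0.3·1.256331 = 2.252021
w(1.9) ≈ 2.2520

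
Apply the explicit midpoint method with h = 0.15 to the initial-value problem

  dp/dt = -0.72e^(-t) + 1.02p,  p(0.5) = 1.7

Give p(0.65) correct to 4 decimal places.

1.9142

Midpoint: k1 = f(t_n, p_n); k2 = f(t_n + h/2, p_n + (h/2)·k1); p_{n+1} = p_n + h·k2.
t=0.500000, p=1.700000:
  k1 = f(0.500000, 1.700000) = 1.297298
  k2 = f(0.575000, 1.797297) = 1.428096
  p ← 1.700000 + 0.15·1.428096 = 1.914214
p(0.65) ≈ 1.9142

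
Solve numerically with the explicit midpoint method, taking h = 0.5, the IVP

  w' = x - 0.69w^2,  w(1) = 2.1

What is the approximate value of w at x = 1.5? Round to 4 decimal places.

1.8536

Midpoint: k1 = f(x_n, w_n); k2 = f(x_n + h/2, w_n + (h/2)·k1); w_{n+1} = w_n + h·k2.
x=1.000000, w=2.100000:
  k1 = f(1.000000, 2.100000) = -2.042900
  k2 = f(1.250000, 1.589275) = -0.492799
  w ← 2.100000 + 0.5·(-0.492799) = 1.853601
w(1.5) ≈ 1.8536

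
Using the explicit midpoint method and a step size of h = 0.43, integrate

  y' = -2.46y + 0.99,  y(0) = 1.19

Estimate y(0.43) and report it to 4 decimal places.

Midpoint: k1 = f(t_n, y_n); k2 = f(t_n + h/2, y_n + (h/2)·k1); y_{n+1} = y_n + h·k2.
t=0.000000, y=1.190000:
  k1 = f(0.000000, 1.190000) = -1.937400
  k2 = f(0.215000, 0.773459) = -0.912709
  y ← 1.190000 + 0.43·(-0.912709) = 0.797535
y(0.43) ≈ 0.7975

0.7975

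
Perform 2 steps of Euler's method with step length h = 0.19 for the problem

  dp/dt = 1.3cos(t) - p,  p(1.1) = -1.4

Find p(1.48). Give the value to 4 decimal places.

-0.7593

Euler: p_{n+1} = p_n + h·f(t_n, p_n).
t=1.100000, p=-1.400000: f=1.989675 → p ← -1.400000 + 0.19·1.989675 = -1.021962
t=1.290000, p=-1.021962: f=1.382219 → p ← -1.021962 + 0.19·1.382219 = -0.759340
p(1.48) ≈ -0.7593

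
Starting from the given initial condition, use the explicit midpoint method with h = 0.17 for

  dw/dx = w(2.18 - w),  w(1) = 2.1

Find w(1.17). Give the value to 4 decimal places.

2.1236

Midpoint: k1 = f(x_n, w_n); k2 = f(x_n + h/2, w_n + (h/2)·k1); w_{n+1} = w_n + h·k2.
x=1.000000, w=2.100000:
  k1 = f(1.000000, 2.100000) = 0.168000
  k2 = f(1.085000, 2.114280) = 0.138950
  w ← 2.100000 + 0.17·0.138950 = 2.123622
w(1.17) ≈ 2.1236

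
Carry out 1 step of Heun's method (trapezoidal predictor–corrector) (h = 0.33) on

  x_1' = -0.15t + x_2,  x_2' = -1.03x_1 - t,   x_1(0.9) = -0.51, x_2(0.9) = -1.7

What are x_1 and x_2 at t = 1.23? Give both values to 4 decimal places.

-1.1441, -1.7752

Heun on (x_1,x_2): k1 = f(t_n, state_n); k2 = f(t_n + h, state_n + h·k1); state_{n+1} = state_n + (h/2)·(k1 + k2).
0.900000: (-0.510000, -1.700000)
  k1 = (-1.835000, -0.374700)
  predictor → (-1.115550, -1.823651)
  k2 = (-2.008151, -0.080983)
  → (-1.144120, -1.775188)
(x_1(1.23), x_2(1.23)) ≈ (-1.1441, -1.7752)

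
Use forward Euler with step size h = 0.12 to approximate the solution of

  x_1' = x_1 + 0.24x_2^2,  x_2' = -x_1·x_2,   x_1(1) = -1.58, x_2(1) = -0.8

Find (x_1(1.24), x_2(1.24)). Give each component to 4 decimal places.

-1.9352, -1.1517

Euler on (x_1,x_2): x_1_{n+1} = x_1_n + h·x_1', x_2_{n+1} = x_2_n + h·x_2'.
1.000000: (-1.580000, -0.800000); f=(-1.426400, -1.264000) → (-1.751168, -0.951680)
1.120000: (-1.751168, -0.951680); f=(-1.533801, -1.666552) → (-1.935224, -1.151666)
(x_1(1.24), x_2(1.24)) ≈ (-1.9352, -1.1517)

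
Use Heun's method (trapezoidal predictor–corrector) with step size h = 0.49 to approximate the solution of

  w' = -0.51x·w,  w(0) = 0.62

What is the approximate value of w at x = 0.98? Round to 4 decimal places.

0.4839

Heun: k1 = f(x_n, w_n); k2 = f(x_n + h, w_n + h·k1); w_{n+1} = w_n + (h/2)·(k1 + k2).
x=0.000000, w=0.620000:
  k1 = f(0.000000, 0.620000) = 0.000000
  k2 = f(0.490000, 0.620000) = -0.154938
  w ← 0.620000 + (0.49/2)·(0.000000 + (-0.154938)) = 0.582040
x=0.490000, w=0.582040:
  k1 = f(0.490000, 0.582040) = -0.145452
  k2 = f(0.980000, 0.510769) = -0.255282
  w ← 0.582040 + (0.49/2)·(-0.145452 + (-0.255282)) = 0.483860
w(0.98) ≈ 0.4839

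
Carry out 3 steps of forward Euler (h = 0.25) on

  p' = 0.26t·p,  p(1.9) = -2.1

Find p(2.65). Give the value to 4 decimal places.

Euler: p_{n+1} = p_n + h·f(t_n, p_n).
t=1.900000, p=-2.100000: f=-1.037400 → p ← -2.100000 + 0.25·(-1.037400) = -2.359350
t=2.150000, p=-2.359350: f=-1.318877 → p ← -2.359350 + 0.25·(-1.318877) = -2.689069
t=2.400000, p=-2.689069: f=-1.677979 → p ← -2.689069 + 0.25·(-1.677979) = -3.108564
p(2.65) ≈ -3.1086

-3.1086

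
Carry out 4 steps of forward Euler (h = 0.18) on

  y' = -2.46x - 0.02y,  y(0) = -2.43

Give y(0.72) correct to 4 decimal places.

-2.8723

Euler: y_{n+1} = y_n + h·f(x_n, y_n).
x=0.000000, y=-2.430000: f=0.048600 → y ← -2.430000 + 0.18·0.048600 = -2.421252
x=0.180000, y=-2.421252: f=-0.394375 → y ← -2.421252 + 0.18·(-0.394375) = -2.492239
x=0.360000, y=-2.492239: f=-0.835755 → y ← -2.492239 + 0.18·(-0.835755) = -2.642675
x=0.540000, y=-2.642675: f=-1.275546 → y ← -2.642675 + 0.18·(-1.275546) = -2.872274
y(0.72) ≈ -2.8723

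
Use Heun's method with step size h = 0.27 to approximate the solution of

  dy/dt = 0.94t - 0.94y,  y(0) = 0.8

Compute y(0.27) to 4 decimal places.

0.6570

Heun: k1 = f(t_n, y_n); k2 = f(t_n + h, y_n + h·k1); y_{n+1} = y_n + (h/2)·(k1 + k2).
t=0.000000, y=0.800000:
  k1 = f(0.000000, 0.800000) = -0.752000
  k2 = f(0.270000, 0.596960) = -0.307342
  y ← 0.800000 + (0.27/2)·(-0.752000 + (-0.307342)) = 0.656989
y(0.27) ≈ 0.6570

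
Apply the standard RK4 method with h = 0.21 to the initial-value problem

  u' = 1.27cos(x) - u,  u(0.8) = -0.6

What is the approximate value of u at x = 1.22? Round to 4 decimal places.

-0.1697

RK4: k1 = f(x_n, u_n); k2 = f(x_n + h/2, u_n + (h/2)·k1); k3 = f(x_n + h/2, u_n + (h/2)·k2); k4 = f(x_n + h, u_n + h·k3); u_{n+1} = u_n + (h/6)·(k1 + 2k2 + 2k3 + k4).
x=0.800000, u=-0.600000:
  k1 = f(0.800000, -0.600000) = 1.484818
  k2 = f(0.905000, -0.444094) = 1.228555
  k3 = f(0.905000, -0.471002) = 1.255462
  k4 = f(1.010000, -0.336353) = 1.011816
  u ← -0.600000 + (0.21/6)·(k1 + 2k2 + 2k3 + k4) = -0.338737
x=1.010000, u=-0.338737:
  k1 = f(1.010000, -0.338737) = 1.014200
  k2 = f(1.115000, -0.232246) = 0.791271
  k3 = f(1.115000, -0.255653) = 0.814679
  k4 = f(1.220000, -0.167654) = 0.604084
  u ← -0.338737 + (0.21/6)·(k1 + 2k2 + 2k3 + k4) = -0.169680
u(1.22) ≈ -0.1697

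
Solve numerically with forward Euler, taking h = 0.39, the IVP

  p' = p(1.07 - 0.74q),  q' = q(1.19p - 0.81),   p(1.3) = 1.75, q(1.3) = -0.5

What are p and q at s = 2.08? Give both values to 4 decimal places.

4.4632, -1.4607

Euler on (p,q): p_{n+1} = p_n + h·p', q_{n+1} = q_n + h·q'.
1.300000: (1.750000, -0.500000); f=(2.520000, -0.636250) → (2.732800, -0.748138)
1.690000: (2.732800, -0.748138); f=(4.437034, -1.826976) → (4.463243, -1.460658)
(p(2.08), q(2.08)) ≈ (4.4632, -1.4607)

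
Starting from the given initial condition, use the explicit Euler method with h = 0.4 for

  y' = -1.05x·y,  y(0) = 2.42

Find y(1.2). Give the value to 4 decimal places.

Euler: y_{n+1} = y_n + h·f(x_n, y_n).
x=0.000000, y=2.420000: f=0.000000 → y ← 2.420000 + 0.4·0.000000 = 2.420000
x=0.400000, y=2.420000: f=-1.016400 → y ← 2.420000 + 0.4·(-1.016400) = 2.013440
x=0.800000, y=2.013440: f=-1.691290 → y ← 2.013440 + 0.4·(-1.691290) = 1.336924
y(1.2) ≈ 1.3369

1.3369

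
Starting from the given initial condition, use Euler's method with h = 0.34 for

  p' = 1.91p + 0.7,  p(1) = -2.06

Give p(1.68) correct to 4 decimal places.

Euler: p_{n+1} = p_n + h·f(t_n, p_n).
t=1.000000, p=-2.060000: f=-3.234600 → p ← -2.060000 + 0.34·(-3.234600) = -3.159764
t=1.340000, p=-3.159764: f=-5.335149 → p ← -3.159764 + 0.34·(-5.335149) = -4.973715
p(1.68) ≈ -4.9737

-4.9737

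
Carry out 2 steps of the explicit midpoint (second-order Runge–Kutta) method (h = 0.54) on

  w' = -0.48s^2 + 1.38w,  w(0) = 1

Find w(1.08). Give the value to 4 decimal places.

Midpoint: k1 = f(s_n, w_n); k2 = f(s_n + h/2, w_n + (h/2)·k1); w_{n+1} = w_n + h·k2.
s=0.000000, w=1.000000:
  k1 = f(0.000000, 1.000000) = 1.380000
  k2 = f(0.270000, 1.372600) = 1.859196
  w ← 1.000000 + 0.54·1.859196 = 2.003966
s=0.540000, w=2.003966:
  k1 = f(0.540000, 2.003966) = 2.625505
  k2 = f(0.810000, 2.712852) = 3.428808
  w ← 2.003966 + 0.54·3.428808 = 3.855522
w(1.08) ≈ 3.8555

3.8555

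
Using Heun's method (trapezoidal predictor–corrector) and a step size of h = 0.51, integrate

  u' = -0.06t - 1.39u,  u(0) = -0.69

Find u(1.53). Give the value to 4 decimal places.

Heun: k1 = f(t_n, u_n); k2 = f(t_n + h, u_n + h·k1); u_{n+1} = u_n + (h/2)·(k1 + k2).
t=0.000000, u=-0.690000:
  k1 = f(0.000000, -0.690000) = 0.959100
  k2 = f(0.510000, -0.200859) = 0.248594
  u ← -0.690000 + (0.51/2)·(0.959100 + 0.248594) = -0.382038
t=0.510000, u=-0.382038:
  k1 = f(0.510000, -0.382038) = 0.500433
  k2 = f(1.020000, -0.126817) = 0.115076
  u ← -0.382038 + (0.51/2)·(0.500433 + 0.115076) = -0.225083
t=1.020000, u=-0.225083:
  k1 = f(1.020000, -0.225083) = 0.251666
  k2 = f(1.530000, -0.096734) = 0.042660
  u ← -0.225083 + (0.51/2)·(0.251666 + 0.042660) = -0.150030
u(1.53) ≈ -0.1500

-0.1500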